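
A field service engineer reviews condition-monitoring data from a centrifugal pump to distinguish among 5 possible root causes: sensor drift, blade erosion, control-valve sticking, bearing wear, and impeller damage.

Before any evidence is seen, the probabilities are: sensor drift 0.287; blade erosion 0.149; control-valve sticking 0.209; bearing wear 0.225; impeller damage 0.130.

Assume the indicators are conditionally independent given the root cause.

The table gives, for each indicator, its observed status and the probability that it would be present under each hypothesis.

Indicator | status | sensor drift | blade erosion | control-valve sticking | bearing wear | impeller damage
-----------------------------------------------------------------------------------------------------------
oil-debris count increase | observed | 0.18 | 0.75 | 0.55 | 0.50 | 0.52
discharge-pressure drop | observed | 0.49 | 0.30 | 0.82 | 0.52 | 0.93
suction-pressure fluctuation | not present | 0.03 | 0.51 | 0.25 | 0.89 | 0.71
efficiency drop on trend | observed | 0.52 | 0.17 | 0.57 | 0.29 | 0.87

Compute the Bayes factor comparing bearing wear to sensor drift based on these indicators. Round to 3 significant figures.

0.186

Take the product of per-indicator likelihoods under each hypothesis (using 1 − P(present | H) for each absent indicator), then divide.
  bearing wear: 0.50 × 0.52 × (1 − 0.89) × 0.29 = 0.008294
  sensor drift: 0.18 × 0.49 × (1 − 0.03) × 0.52 = 0.044488
Bayes factor = 0.008294 / 0.044488 ≈ 0.186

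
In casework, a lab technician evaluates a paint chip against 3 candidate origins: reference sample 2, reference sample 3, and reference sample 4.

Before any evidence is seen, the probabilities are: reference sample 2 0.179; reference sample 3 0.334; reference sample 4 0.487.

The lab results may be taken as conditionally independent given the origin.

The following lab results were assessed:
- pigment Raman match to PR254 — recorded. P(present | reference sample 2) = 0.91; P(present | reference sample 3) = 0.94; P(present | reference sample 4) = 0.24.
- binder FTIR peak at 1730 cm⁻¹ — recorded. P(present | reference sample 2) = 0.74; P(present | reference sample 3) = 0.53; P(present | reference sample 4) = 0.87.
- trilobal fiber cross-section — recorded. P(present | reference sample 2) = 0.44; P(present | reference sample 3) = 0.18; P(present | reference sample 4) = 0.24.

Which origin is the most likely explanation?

For each hypothesis, the unnormalized posterior weight is prior × product of the lab result likelihoods:
  reference sample 2: 0.179 × 0.91 × 0.74 × 0.44 = 0.053037
  reference sample 3: 0.334 × 0.94 × 0.53 × 0.18 = 0.029952
  reference sample 4: 0.487 × 0.24 × 0.87 × 0.24 = 0.024405
Normalizing constant Z = 0.053037 + 0.029952 + 0.024405 = 0.10739.
P(reference sample 2 | evidence) ≈ 0.053037 / 0.10739 ≈ 0.494
P(reference sample 3 | evidence) ≈ 0.029952 / 0.10739 ≈ 0.279
P(reference sample 4 | evidence) ≈ 0.024405 / 0.10739 ≈ 0.227
The largest is 0.494, so reference sample 2 is most probable.

reference sample 2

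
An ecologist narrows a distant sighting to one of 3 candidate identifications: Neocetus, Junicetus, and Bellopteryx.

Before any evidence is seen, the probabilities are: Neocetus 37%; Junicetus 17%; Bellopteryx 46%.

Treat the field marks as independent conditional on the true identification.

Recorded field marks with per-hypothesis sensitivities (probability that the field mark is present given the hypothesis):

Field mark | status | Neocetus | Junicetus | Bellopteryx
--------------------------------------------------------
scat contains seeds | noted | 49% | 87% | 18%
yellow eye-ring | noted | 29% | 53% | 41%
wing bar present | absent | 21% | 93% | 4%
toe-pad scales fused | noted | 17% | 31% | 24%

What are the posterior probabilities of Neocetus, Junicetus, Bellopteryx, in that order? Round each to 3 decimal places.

0.426, 0.103, 0.472

By Bayes' rule with conditional independence, the unnormalized weight for each hypothesis is prior × ∏ likelihoods (using 1 − P(present | H) for each absent field mark):
  Neocetus: 0.37 × 0.49 × 0.29 × (1 − 0.21) × 0.17 = 0.0070611
  Junicetus: 0.17 × 0.87 × 0.53 × (1 − 0.93) × 0.31 = 0.001701
  Bellopteryx: 0.46 × 0.18 × 0.41 × (1 − 0.04) × 0.24 = 0.0078216
The unnormalized weights sum to 0.016584.
P(Neocetus | evidence) = 0.0070611 / 0.016584 ≈ 0.426
P(Junicetus | evidence) = 0.001701 / 0.016584 ≈ 0.103
P(Bellopteryx | evidence) = 0.0078216 / 0.016584 ≈ 0.472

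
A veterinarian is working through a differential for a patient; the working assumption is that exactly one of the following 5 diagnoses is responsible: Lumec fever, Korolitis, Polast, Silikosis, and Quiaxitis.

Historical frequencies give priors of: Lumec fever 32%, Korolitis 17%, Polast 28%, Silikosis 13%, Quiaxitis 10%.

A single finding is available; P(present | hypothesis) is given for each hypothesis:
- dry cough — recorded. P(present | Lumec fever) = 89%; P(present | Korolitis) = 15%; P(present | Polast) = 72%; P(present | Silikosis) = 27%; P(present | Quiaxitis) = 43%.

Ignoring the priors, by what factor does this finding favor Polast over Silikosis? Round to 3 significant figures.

The Bayes factor is the ratio of the two likelihoods.
  Polast: 0.72
  Silikosis: 0.27
Bayes factor = 0.72 / 0.27 ≈ 2.67

2.67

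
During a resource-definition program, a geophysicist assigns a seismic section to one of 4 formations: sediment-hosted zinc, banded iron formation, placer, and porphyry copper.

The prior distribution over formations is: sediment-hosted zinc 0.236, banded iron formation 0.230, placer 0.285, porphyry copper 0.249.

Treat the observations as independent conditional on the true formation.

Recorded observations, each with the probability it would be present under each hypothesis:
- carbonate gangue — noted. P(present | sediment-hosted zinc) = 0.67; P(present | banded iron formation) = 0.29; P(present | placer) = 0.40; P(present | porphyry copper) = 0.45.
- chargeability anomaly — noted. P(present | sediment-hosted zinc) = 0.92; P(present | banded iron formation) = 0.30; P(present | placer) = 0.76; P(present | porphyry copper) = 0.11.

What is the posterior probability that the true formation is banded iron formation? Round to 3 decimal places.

For each hypothesis, the unnormalized posterior weight is prior × product of the observation likelihoods:
  sediment-hosted zinc: 0.236 × 0.67 × 0.92 = 0.14547
  banded iron formation: 0.230 × 0.29 × 0.30 = 0.02001
  placer: 0.285 × 0.40 × 0.76 = 0.08664
  porphyry copper: 0.249 × 0.45 × 0.11 = 0.012325
Normalizing constant Z = 0.14547 + 0.02001 + 0.08664 + 0.012325 = 0.26445.
P(banded iron formation | evidence) = 0.02001 / 0.26445 ≈ 0.076.

0.076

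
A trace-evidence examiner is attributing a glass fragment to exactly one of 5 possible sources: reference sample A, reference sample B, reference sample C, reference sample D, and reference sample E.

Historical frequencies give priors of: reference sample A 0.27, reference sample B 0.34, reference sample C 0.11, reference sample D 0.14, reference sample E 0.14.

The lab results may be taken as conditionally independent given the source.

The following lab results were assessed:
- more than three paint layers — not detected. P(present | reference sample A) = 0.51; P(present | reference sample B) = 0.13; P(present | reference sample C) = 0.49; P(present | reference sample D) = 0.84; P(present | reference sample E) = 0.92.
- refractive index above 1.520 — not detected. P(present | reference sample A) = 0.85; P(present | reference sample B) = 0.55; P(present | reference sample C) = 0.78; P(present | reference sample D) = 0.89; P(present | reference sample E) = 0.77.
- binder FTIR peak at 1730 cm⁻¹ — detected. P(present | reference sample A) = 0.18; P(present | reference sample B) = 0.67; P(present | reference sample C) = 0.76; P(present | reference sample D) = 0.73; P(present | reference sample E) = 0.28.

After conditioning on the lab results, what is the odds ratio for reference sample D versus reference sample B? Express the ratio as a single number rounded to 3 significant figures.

0.0202

Unnormalized posterior weight (prior times the lab result likelihoods) for each of the two hypotheses (using 1 − P(present | H) for each absent lab result):
  reference sample D: 0.14 × (1 − 0.84) × (1 − 0.89) × 0.73 = 0.0017987
  reference sample B: 0.34 × (1 − 0.13) × (1 − 0.55) × 0.67 = 0.089184
Posterior odds = 0.0017987 / 0.089184 ≈ 0.0202.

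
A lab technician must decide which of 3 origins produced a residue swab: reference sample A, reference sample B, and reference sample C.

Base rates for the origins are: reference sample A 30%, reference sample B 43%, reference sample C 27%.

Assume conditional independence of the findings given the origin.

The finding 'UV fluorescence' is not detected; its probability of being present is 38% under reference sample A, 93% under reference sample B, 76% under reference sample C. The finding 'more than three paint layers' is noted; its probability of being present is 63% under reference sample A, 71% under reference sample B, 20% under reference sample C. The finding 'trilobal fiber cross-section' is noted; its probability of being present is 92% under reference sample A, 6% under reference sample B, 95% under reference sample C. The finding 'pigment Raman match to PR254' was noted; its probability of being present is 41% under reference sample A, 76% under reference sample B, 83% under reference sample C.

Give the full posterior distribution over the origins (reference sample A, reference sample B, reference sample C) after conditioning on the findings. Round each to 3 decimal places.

0.798, 0.018, 0.184

Multiply each prior by the joint likelihood of the evidence pattern (using 1 − P(present | H) for each absent finding):
  reference sample A: 0.30 × (1 − 0.38) × 0.63 × 0.92 × 0.41 = 0.0442
  reference sample B: 0.43 × (1 − 0.93) × 0.71 × 0.06 × 0.76 = 0.00097452
  reference sample C: 0.27 × (1 − 0.76) × 0.20 × 0.95 × 0.83 = 0.010219
The unnormalized weights sum to 0.055394.
P(reference sample A | evidence) = 0.0442 / 0.055394 ≈ 0.798
P(reference sample B | evidence) = 0.00097452 / 0.055394 ≈ 0.018
P(reference sample C | evidence) = 0.010219 / 0.055394 ≈ 0.184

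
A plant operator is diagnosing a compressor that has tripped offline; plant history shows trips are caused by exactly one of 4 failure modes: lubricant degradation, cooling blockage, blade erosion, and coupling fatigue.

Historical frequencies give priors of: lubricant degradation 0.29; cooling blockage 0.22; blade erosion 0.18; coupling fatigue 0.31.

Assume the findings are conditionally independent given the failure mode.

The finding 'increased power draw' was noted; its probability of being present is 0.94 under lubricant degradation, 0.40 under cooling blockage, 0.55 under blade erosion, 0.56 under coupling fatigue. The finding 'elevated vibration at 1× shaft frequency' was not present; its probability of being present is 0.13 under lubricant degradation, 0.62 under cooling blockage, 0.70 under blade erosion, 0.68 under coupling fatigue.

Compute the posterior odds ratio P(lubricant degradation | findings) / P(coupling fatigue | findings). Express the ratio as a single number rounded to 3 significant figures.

The normalizing constant cancels in an odds ratio, so compute prior × likelihood for the two hypotheses only (using 1 − P(present | H) for each absent finding):
  lubricant degradation: 0.29 × 0.94 × (1 − 0.13) = 0.23716
  coupling fatigue: 0.31 × 0.56 × (1 − 0.68) = 0.055552
Posterior odds = 0.23716 / 0.055552 ≈ 4.27.

4.27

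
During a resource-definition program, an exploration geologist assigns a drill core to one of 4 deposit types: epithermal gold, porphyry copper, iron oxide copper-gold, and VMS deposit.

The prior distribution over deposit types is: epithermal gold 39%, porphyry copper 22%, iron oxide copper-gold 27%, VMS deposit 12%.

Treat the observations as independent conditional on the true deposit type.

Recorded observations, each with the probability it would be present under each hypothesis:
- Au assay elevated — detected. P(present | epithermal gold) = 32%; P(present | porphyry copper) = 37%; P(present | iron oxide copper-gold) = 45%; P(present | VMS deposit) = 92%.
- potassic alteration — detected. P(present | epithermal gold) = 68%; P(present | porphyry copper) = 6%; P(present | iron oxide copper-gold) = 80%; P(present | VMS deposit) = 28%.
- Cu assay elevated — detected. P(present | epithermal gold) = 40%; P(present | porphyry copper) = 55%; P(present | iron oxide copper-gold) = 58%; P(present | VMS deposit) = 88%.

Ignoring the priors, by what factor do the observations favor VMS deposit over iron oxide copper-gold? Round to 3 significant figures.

The Bayes factor is the ratio of the joint likelihoods of the evidence pattern under the two hypotheses.
  VMS deposit: 0.92 × 0.28 × 0.88 = 0.22669
  iron oxide copper-gold: 0.45 × 0.80 × 0.58 = 0.2088
Bayes factor = 0.22669 / 0.2088 ≈ 1.09

1.09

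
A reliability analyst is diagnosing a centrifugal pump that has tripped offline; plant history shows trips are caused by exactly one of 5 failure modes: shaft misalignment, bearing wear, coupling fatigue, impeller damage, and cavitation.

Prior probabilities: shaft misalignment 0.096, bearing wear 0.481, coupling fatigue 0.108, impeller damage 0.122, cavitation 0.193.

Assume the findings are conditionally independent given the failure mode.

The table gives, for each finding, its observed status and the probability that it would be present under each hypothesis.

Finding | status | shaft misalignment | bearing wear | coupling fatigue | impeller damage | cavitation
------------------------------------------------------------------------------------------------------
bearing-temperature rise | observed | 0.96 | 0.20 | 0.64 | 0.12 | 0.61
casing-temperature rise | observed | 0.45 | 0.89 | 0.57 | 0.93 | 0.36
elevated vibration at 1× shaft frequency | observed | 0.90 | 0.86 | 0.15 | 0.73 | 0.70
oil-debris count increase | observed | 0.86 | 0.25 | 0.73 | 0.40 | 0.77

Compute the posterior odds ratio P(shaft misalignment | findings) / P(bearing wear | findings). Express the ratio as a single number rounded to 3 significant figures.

The normalizing constant cancels in an odds ratio, so compute prior × likelihood for the two hypotheses only:
  shaft misalignment: 0.096 × 0.96 × 0.45 × 0.90 × 0.86 = 0.032099
  bearing wear: 0.481 × 0.20 × 0.89 × 0.86 × 0.25 = 0.018408
Posterior odds = 0.032099 / 0.018408 ≈ 1.74.

1.74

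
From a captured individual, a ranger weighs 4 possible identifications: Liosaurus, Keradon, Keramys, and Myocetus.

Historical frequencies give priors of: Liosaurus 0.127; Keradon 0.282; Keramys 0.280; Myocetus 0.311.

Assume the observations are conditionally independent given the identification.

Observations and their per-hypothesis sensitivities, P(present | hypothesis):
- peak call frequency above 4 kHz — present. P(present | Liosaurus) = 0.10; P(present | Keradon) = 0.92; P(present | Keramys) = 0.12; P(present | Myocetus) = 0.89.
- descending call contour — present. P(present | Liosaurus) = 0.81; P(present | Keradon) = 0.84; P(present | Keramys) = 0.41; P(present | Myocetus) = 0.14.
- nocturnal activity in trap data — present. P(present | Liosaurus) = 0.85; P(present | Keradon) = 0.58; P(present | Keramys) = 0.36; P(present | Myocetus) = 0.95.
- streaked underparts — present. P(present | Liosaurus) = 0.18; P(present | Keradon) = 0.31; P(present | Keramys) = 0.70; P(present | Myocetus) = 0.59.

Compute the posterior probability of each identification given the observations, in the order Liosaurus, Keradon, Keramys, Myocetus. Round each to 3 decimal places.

0.024, 0.594, 0.053, 0.329

Multiply each prior by the joint likelihood of the evidence pattern:
  Liosaurus: 0.127 × 0.10 × 0.81 × 0.85 × 0.18 = 0.0015739
  Keradon: 0.282 × 0.92 × 0.84 × 0.58 × 0.31 = 0.039184
  Keramys: 0.280 × 0.12 × 0.41 × 0.36 × 0.70 = 0.0034716
  Myocetus: 0.311 × 0.89 × 0.14 × 0.95 × 0.59 = 0.02172
Normalizing constant Z = 0.0015739 + 0.039184 + 0.0034716 + 0.02172 = 0.065949.
P(Liosaurus | evidence) = 0.0015739 / 0.065949 ≈ 0.024
P(Keradon | evidence) = 0.039184 / 0.065949 ≈ 0.594
P(Keramys | evidence) = 0.0034716 / 0.065949 ≈ 0.053
P(Myocetus | evidence) = 0.02172 / 0.065949 ≈ 0.329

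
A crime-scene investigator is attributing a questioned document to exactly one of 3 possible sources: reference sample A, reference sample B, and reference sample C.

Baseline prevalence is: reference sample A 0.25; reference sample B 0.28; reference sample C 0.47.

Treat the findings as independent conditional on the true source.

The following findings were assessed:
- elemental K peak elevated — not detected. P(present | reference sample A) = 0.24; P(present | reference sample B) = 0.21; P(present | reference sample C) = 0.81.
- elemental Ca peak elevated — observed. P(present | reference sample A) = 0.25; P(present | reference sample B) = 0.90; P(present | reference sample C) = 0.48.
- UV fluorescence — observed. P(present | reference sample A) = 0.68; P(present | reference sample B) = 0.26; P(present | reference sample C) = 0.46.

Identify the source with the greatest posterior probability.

By Bayes' rule with conditional independence, the unnormalized weight for each hypothesis is prior × ∏ likelihoods (using 1 − P(present | H) for each absent finding):
  reference sample A: 0.25 × (1 − 0.24) × 0.25 × 0.68 = 0.0323
  reference sample B: 0.28 × (1 − 0.21) × 0.90 × 0.26 = 0.051761
  reference sample C: 0.47 × (1 − 0.81) × 0.48 × 0.46 = 0.019717
Normalizing constant Z = 0.0323 + 0.051761 + 0.019717 = 0.10378.
P(reference sample A | evidence) ≈ 0.0323 / 0.10378 ≈ 0.311
P(reference sample B | evidence) ≈ 0.051761 / 0.10378 ≈ 0.499
P(reference sample C | evidence) ≈ 0.019717 / 0.10378 ≈ 0.190
The largest is 0.499, so reference sample B is most probable.

reference sample B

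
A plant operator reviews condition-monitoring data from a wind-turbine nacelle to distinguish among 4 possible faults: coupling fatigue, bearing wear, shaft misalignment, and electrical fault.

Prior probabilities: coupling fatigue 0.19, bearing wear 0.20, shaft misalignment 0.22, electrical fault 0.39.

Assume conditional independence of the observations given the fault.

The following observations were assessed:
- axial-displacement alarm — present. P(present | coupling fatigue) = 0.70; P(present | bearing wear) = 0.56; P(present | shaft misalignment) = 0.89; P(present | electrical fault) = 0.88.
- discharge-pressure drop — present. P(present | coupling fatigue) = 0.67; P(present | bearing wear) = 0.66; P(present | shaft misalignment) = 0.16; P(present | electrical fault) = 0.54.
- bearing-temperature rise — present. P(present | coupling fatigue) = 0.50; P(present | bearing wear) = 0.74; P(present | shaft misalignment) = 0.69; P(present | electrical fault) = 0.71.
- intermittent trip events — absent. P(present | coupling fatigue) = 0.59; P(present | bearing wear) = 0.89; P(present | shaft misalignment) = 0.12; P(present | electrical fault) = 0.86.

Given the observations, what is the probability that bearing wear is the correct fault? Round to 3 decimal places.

For each hypothesis, the unnormalized posterior weight is prior × product of the observation likelihoods (using 1 − P(present | H) for each absent observation):
  coupling fatigue: 0.19 × 0.70 × 0.67 × 0.50 × (1 − 0.59) = 0.018268
  bearing wear: 0.20 × 0.56 × 0.66 × 0.74 × (1 − 0.89) = 0.0060171
  shaft misalignment: 0.22 × 0.89 × 0.16 × 0.69 × (1 − 0.12) = 0.019022
  electrical fault: 0.39 × 0.88 × 0.54 × 0.71 × (1 − 0.86) = 0.018422
The unnormalized weights sum to 0.061729.
P(bearing wear | evidence) = 0.0060171 / 0.061729 ≈ 0.097.

0.097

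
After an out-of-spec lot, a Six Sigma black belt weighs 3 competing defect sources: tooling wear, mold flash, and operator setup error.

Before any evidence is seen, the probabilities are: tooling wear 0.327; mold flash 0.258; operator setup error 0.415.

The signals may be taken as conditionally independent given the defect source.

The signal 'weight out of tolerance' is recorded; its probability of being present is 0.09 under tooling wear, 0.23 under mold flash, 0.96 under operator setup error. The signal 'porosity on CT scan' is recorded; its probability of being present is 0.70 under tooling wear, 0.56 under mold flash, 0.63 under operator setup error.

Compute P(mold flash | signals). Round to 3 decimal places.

0.109

For each hypothesis, the unnormalized posterior weight is prior × product of the signal likelihoods:
  tooling wear: 0.327 × 0.09 × 0.70 = 0.020601
  mold flash: 0.258 × 0.23 × 0.56 = 0.03323
  operator setup error: 0.415 × 0.96 × 0.63 = 0.25099
Normalizing constant Z = 0.020601 + 0.03323 + 0.25099 = 0.30482.
P(mold flash | evidence) = 0.03323 / 0.30482 ≈ 0.109.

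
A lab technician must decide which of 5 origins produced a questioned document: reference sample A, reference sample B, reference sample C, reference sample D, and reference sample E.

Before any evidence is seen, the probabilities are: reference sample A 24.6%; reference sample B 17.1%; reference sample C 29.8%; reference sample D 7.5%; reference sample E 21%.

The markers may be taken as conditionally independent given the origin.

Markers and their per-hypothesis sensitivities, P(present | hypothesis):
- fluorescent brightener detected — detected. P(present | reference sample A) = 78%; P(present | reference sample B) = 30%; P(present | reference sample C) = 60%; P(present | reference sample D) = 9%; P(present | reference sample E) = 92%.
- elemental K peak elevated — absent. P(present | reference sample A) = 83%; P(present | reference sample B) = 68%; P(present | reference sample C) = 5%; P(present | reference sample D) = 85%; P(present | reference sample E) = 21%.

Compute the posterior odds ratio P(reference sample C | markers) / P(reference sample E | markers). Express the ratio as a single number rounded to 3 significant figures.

1.11

Posterior odds equal prior odds times the likelihood ratio; only the two competing hypotheses matter (using 1 − P(present | H) for each absent marker).
  reference sample C: 0.298 × 0.60 × (1 − 0.05) = 0.16986
  reference sample E: 0.210 × 0.92 × (1 − 0.21) = 0.15263
Posterior odds = 0.16986 / 0.15263 ≈ 1.11.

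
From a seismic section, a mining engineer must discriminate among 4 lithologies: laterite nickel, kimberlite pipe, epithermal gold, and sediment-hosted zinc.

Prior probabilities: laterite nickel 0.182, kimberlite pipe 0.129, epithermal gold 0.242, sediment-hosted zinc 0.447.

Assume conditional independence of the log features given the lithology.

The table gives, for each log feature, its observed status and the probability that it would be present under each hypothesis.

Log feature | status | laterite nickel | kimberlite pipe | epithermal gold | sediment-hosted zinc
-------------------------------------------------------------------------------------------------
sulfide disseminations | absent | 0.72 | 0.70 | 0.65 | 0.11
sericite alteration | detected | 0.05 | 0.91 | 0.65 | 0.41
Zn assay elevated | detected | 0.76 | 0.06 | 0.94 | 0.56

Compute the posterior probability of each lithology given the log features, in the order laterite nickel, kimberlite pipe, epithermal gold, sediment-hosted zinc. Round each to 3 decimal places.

0.013, 0.014, 0.352, 0.621

By Bayes' rule with conditional independence, the unnormalized weight for each hypothesis is prior × ∏ likelihoods (using 1 − P(present | H) for each absent log feature):
  laterite nickel: 0.182 × (1 − 0.72) × 0.05 × 0.76 = 0.0019365
  kimberlite pipe: 0.129 × (1 − 0.70) × 0.91 × 0.06 = 0.002113
  epithermal gold: 0.242 × (1 − 0.65) × 0.65 × 0.94 = 0.051752
  sediment-hosted zinc: 0.447 × (1 − 0.11) × 0.41 × 0.56 = 0.091342
Marginal likelihood of the evidence = 0.14714.
P(laterite nickel | evidence) = 0.0019365 / 0.14714 ≈ 0.013
P(kimberlite pipe | evidence) = 0.002113 / 0.14714 ≈ 0.014
P(epithermal gold | evidence) = 0.051752 / 0.14714 ≈ 0.352
P(sediment-hosted zinc | evidence) = 0.091342 / 0.14714 ≈ 0.621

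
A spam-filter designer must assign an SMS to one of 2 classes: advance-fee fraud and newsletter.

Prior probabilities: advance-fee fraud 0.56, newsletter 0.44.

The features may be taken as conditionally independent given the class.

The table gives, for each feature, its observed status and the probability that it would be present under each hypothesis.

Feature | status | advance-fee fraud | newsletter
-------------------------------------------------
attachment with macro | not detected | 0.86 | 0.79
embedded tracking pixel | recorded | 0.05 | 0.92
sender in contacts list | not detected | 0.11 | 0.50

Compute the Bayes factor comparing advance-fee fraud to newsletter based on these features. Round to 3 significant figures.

0.0645

The Bayes factor is the ratio of the joint likelihoods of the feature pattern under the two hypotheses (using 1 − P(present | H) for each absent feature).
  advance-fee fraud: (1 − 0.86) × 0.05 × (1 − 0.11) = 0.00623
  newsletter: (1 − 0.79) × 0.92 × (1 − 0.50) = 0.0966
Bayes factor = 0.00623 / 0.0966 ≈ 0.0645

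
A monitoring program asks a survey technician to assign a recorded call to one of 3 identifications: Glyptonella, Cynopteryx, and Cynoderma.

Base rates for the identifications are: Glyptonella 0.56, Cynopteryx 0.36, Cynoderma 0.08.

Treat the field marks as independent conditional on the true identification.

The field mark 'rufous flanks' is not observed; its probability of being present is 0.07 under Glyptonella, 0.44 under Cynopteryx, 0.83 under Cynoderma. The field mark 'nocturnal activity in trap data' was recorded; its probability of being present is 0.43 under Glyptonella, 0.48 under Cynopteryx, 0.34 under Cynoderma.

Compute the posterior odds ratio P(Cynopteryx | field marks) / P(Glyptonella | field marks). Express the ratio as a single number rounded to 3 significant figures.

The normalizing constant cancels in an odds ratio, so compute prior × likelihood for the two hypotheses only (using 1 − P(present | H) for each absent field mark):
  Cynopteryx: 0.36 × (1 − 0.44) × 0.48 = 0.096768
  Glyptonella: 0.56 × (1 − 0.07) × 0.43 = 0.22394
Odds(Cynopteryx : Glyptonella) = 0.096768 / 0.22394 ≈ 0.432.

0.432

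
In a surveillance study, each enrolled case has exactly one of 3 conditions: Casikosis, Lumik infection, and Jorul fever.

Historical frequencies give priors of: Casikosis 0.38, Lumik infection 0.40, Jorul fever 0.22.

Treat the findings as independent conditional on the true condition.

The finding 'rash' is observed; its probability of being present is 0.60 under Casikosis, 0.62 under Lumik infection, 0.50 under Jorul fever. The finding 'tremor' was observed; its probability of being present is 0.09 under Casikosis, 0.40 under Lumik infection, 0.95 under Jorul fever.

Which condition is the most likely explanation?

By Bayes' rule with conditional independence, the unnormalized weight for each hypothesis is prior × ∏ likelihoods:
  Casikosis: 0.38 × 0.60 × 0.09 = 0.02052
  Lumik infection: 0.40 × 0.62 × 0.40 = 0.0992
  Jorul fever: 0.22 × 0.50 × 0.95 = 0.1045
Marginal likelihood of the evidence = 0.22422.
P(Casikosis | evidence) ≈ 0.02052 / 0.22422 ≈ 0.092
P(Lumik infection | evidence) ≈ 0.0992 / 0.22422 ≈ 0.442
P(Jorul fever | evidence) ≈ 0.1045 / 0.22422 ≈ 0.466
The largest is 0.466, so Jorul fever is most probable.

Jorul fever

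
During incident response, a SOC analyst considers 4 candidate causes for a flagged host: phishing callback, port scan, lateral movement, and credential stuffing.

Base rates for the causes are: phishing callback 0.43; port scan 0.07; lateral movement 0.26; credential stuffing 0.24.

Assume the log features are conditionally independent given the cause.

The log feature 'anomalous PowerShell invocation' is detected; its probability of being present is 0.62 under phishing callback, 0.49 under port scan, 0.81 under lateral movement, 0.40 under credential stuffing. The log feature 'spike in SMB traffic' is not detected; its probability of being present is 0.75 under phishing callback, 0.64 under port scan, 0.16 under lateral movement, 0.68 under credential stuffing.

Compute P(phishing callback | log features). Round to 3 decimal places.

0.233

Multiply each prior by the joint likelihood of the log feature pattern (using 1 − P(present | H) for each absent log feature):
  phishing callback: 0.43 × 0.62 × (1 − 0.75) = 0.06665
  port scan: 0.07 × 0.49 × (1 − 0.64) = 0.012348
  lateral movement: 0.26 × 0.81 × (1 − 0.16) = 0.1769
  credential stuffing: 0.24 × 0.40 × (1 − 0.68) = 0.03072
The unnormalized weights sum to 0.28662.
P(phishing callback | evidence) = 0.06665 / 0.28662 ≈ 0.233.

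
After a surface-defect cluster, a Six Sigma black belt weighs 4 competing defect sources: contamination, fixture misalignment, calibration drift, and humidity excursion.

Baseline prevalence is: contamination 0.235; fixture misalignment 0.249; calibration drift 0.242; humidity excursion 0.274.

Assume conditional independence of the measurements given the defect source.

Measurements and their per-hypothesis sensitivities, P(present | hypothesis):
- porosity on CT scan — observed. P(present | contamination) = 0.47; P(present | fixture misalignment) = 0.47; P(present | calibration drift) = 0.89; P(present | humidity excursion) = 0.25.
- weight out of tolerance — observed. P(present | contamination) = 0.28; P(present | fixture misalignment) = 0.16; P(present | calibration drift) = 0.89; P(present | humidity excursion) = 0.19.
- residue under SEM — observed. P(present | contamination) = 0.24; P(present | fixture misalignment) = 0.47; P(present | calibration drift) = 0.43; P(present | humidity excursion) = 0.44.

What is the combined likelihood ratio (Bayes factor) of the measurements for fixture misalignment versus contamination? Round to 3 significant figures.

1.12

Take the product of per-measurement likelihoods under each hypothesis, then divide.
  fixture misalignment: 0.47 × 0.16 × 0.47 = 0.035344
  contamination: 0.47 × 0.28 × 0.24 = 0.031584
Bayes factor = 0.035344 / 0.031584 ≈ 1.12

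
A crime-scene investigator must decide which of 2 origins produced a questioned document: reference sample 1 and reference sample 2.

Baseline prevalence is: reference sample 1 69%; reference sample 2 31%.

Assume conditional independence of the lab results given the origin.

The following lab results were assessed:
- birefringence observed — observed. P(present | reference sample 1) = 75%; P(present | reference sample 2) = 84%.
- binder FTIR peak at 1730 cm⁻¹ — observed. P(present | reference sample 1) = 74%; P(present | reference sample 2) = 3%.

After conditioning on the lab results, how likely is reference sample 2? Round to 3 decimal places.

By Bayes' rule with conditional independence, the unnormalized weight for each hypothesis is prior × ∏ likelihoods:
  reference sample 1: 0.69 × 0.75 × 0.74 = 0.38295
  reference sample 2: 0.31 × 0.84 × 0.03 = 0.007812
Normalizing constant Z = 0.38295 + 0.007812 = 0.39076.
P(reference sample 2 | evidence) = 0.007812 / 0.39076 ≈ 0.020.

0.020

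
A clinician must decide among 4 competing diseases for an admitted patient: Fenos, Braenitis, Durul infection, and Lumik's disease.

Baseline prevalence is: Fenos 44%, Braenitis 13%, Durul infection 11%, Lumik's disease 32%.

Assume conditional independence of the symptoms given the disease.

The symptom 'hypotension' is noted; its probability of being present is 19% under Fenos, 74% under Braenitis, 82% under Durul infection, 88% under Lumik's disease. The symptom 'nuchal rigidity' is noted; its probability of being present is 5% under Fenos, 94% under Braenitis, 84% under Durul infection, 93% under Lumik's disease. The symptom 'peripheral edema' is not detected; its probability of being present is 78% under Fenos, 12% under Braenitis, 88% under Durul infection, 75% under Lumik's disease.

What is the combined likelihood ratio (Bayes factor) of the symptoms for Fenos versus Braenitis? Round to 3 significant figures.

Joint likelihood of the symptom pattern under each hypothesis (using 1 − P(present | H) for each absent symptom):
  Fenos: 0.19 × 0.05 × (1 − 0.78) = 0.00209
  Braenitis: 0.74 × 0.94 × (1 − 0.12) = 0.61213
Bayes factor = 0.00209 / 0.61213 ≈ 0.00341

0.00341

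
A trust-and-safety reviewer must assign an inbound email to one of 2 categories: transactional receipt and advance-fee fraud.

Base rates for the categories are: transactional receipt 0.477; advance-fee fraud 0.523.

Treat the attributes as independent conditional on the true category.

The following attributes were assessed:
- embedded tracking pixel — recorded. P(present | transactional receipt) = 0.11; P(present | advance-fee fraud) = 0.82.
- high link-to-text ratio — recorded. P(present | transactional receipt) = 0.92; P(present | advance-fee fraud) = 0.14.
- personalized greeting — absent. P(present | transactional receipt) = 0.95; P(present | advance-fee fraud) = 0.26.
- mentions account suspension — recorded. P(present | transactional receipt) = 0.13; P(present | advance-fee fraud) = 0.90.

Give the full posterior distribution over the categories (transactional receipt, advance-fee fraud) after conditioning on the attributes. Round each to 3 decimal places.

For each hypothesis, the unnormalized posterior weight is prior × product of the attribute likelihoods (using 1 − P(present | H) for each absent attribute):
  transactional receipt: 0.477 × 0.11 × 0.92 × (1 − 0.95) × 0.13 = 0.00031377
  advance-fee fraud: 0.523 × 0.82 × 0.14 × (1 − 0.26) × 0.90 = 0.039987
Marginal likelihood of the evidence = 0.040301.
P(transactional receipt | evidence) = 0.00031377 / 0.040301 ≈ 0.008
P(advance-fee fraud | evidence) = 0.039987 / 0.040301 ≈ 0.992

0.008, 0.992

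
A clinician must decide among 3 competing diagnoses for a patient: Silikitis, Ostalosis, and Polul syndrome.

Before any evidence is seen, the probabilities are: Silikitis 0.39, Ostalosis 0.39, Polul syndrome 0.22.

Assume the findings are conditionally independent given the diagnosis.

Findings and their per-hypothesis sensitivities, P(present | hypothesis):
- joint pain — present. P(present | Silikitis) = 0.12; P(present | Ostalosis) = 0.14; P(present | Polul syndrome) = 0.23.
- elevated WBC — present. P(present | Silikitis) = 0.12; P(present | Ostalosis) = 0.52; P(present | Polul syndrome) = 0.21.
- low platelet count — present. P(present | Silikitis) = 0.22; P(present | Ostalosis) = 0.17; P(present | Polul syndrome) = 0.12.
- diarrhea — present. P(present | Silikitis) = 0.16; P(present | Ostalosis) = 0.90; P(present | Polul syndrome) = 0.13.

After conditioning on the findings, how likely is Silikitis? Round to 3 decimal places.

0.042

By Bayes' rule with conditional independence, the unnormalized weight for each hypothesis is prior × ∏ likelihoods:
  Silikitis: 0.39 × 0.12 × 0.12 × 0.22 × 0.16 = 0.00019768
  Ostalosis: 0.39 × 0.14 × 0.52 × 0.17 × 0.90 = 0.004344
  Polul syndrome: 0.22 × 0.23 × 0.21 × 0.12 × 0.13 = 0.00016577
Normalizing constant Z = 0.00019768 + 0.004344 + 0.00016577 = 0.0047074.
P(Silikitis | evidence) = 0.00019768 / 0.0047074 ≈ 0.042.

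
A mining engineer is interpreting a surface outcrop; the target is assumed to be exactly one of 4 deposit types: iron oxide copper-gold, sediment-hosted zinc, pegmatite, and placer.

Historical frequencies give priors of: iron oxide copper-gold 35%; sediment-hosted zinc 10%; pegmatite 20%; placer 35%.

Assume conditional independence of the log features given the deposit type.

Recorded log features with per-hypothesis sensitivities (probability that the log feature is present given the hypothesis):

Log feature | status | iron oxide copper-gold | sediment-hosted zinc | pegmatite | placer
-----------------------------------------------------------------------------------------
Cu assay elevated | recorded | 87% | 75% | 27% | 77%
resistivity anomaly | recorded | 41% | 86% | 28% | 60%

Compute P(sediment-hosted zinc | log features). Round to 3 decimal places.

0.176

For each hypothesis, the unnormalized posterior weight is prior × product of the log feature likelihoods:
  iron oxide copper-gold: 0.35 × 0.87 × 0.41 = 0.12484
  sediment-hosted zinc: 0.10 × 0.75 × 0.86 = 0.0645
  pegmatite: 0.20 × 0.27 × 0.28 = 0.01512
  placer: 0.35 × 0.77 × 0.60 = 0.1617
Normalizing constant Z = 0.12484 + 0.0645 + 0.01512 + 0.1617 = 0.36616.
P(sediment-hosted zinc | evidence) = 0.0645 / 0.36616 ≈ 0.176.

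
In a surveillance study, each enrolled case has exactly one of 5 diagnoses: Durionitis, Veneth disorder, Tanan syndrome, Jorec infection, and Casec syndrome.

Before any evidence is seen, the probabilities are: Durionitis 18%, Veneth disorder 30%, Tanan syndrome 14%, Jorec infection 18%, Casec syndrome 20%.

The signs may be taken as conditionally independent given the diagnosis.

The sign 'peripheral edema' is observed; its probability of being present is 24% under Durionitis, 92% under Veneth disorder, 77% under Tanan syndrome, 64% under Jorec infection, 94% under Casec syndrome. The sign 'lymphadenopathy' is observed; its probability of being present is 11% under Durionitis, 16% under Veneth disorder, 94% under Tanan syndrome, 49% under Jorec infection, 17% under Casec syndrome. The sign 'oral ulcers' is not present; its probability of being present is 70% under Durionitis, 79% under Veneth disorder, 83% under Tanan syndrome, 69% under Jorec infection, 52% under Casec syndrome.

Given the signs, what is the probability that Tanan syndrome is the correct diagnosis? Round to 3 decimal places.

By Bayes' rule with conditional independence, the unnormalized weight for each hypothesis is prior × ∏ likelihoods (using 1 − P(present | H) for each absent sign):
  Durionitis: 0.18 × 0.24 × 0.11 × (1 − 0.70) = 0.0014256
  Veneth disorder: 0.30 × 0.92 × 0.16 × (1 − 0.79) = 0.0092736
  Tanan syndrome: 0.14 × 0.77 × 0.94 × (1 − 0.83) = 0.017226
  Jorec infection: 0.18 × 0.64 × 0.49 × (1 − 0.69) = 0.017499
  Casec syndrome: 0.20 × 0.94 × 0.17 × (1 − 0.52) = 0.015341
Normalizing constant Z = 0.0014256 + 0.0092736 + 0.017226 + 0.017499 + 0.015341 = 0.060765.
P(Tanan syndrome | evidence) = 0.017226 / 0.060765 ≈ 0.283.

0.283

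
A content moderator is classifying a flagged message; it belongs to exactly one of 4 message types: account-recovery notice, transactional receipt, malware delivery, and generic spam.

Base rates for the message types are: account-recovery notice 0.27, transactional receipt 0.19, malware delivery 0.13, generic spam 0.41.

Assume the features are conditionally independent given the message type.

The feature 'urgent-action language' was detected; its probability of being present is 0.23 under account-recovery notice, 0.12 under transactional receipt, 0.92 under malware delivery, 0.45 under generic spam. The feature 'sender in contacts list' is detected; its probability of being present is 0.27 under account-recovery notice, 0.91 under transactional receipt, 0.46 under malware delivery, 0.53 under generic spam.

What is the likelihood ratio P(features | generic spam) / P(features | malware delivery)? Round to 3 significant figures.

Take the product of per-feature likelihoods under each hypothesis, then divide.
  generic spam: 0.45 × 0.53 = 0.2385
  malware delivery: 0.92 × 0.46 = 0.4232
Bayes factor = 0.2385 / 0.4232 ≈ 0.564

0.564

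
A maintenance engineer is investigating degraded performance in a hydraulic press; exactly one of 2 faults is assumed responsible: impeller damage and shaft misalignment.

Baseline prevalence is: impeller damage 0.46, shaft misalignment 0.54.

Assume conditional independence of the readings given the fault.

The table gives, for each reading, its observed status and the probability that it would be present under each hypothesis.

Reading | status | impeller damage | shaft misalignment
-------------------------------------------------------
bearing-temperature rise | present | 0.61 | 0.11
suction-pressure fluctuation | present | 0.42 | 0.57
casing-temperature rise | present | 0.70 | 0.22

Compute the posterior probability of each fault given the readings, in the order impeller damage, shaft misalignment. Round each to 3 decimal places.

0.917, 0.083

By Bayes' rule with conditional independence, the unnormalized weight for each hypothesis is prior × ∏ likelihoods:
  impeller damage: 0.46 × 0.61 × 0.42 × 0.70 = 0.082496
  shaft misalignment: 0.54 × 0.11 × 0.57 × 0.22 = 0.0074488
The unnormalized weights sum to 0.089945.
P(impeller damage | evidence) = 0.082496 / 0.089945 ≈ 0.917
P(shaft misalignment | evidence) = 0.0074488 / 0.089945 ≈ 0.083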